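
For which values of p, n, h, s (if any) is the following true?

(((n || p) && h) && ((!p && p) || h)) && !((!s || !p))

p=T, n=T, h=T, s=T

  ((n || p) && h) && ((!p && p) || h) = True
    (n || p) && h = True
      n || p = True
    (!p && p) || h = True
      !p && p = False
        !p = False
  !((!s || !p)) = True
    !s || !p = False
      !s = False
      !p = False
Both conjuncts True, so the formula holds.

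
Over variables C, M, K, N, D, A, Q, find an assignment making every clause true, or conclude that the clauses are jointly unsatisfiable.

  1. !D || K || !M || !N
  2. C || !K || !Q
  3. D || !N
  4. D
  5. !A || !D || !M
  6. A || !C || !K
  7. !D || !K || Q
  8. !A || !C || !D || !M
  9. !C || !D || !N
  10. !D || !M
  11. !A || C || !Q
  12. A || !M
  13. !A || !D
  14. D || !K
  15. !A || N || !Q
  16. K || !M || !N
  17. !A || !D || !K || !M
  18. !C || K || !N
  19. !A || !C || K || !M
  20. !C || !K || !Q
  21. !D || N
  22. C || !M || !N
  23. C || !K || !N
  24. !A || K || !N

C=F, M=F, K=F, N=T, D=T, A=F, Q=F

Unit clause (D) forces D = True.
In (!D || !M) only !M is left, so M = False.
In (!A || !D) only !A is left, so A = False.
In (!D || N) only N is left, so N = True.
In (!C || !D || !N) only !C is left, so C = False.
In (C || !K || !N) only !K is left, so K = False.
Set Q = False.
All clauses satisfied.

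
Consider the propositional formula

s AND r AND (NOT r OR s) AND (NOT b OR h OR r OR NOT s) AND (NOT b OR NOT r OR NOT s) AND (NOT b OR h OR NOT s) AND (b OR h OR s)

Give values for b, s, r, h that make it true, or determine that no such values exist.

b = False; s = True; r = True; h = False

Unit clause (s) forces s = True.
Unit clause (r) forces r = True.
In (NOT b OR NOT r OR NOT s) only NOT b is left, so b = False.
Set h = False.
Check each clause:
  (s): s holds.
  (r): r holds.
  (NOT r OR s): s holds.
  (NOT b OR h OR r OR NOT s): NOT b holds.
  (NOT b OR NOT r OR NOT s): NOT b holds.
  (NOT b OR h OR NOT s): NOT b holds.
  (b OR h OR s): s holds.
All clauses satisfied.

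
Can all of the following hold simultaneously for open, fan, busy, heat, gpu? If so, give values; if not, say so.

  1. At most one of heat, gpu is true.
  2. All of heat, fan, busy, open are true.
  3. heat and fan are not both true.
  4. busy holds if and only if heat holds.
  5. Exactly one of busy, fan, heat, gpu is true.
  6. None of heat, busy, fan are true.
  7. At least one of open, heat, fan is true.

Unsatisfiable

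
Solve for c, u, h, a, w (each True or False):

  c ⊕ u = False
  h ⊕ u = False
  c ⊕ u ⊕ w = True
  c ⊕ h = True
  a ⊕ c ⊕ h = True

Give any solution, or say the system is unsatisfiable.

Unsatisfiable — no assignment works.

Adding constraints 1, 2, 4 mod 2: every variable appears an even number of times on the left, so the left side is 0.
But the right sides sum to 1 (mod 2). 0 ≠ 1 — the system is inconsistent.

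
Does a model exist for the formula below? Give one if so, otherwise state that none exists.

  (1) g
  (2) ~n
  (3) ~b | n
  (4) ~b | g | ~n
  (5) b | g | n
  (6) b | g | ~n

b=F, g=T, n=F

Unit clause (g) forces g = True.
Unit clause (~n) forces n = False.
In (~b | n) only ~b is left, so b = False.
All clauses satisfied.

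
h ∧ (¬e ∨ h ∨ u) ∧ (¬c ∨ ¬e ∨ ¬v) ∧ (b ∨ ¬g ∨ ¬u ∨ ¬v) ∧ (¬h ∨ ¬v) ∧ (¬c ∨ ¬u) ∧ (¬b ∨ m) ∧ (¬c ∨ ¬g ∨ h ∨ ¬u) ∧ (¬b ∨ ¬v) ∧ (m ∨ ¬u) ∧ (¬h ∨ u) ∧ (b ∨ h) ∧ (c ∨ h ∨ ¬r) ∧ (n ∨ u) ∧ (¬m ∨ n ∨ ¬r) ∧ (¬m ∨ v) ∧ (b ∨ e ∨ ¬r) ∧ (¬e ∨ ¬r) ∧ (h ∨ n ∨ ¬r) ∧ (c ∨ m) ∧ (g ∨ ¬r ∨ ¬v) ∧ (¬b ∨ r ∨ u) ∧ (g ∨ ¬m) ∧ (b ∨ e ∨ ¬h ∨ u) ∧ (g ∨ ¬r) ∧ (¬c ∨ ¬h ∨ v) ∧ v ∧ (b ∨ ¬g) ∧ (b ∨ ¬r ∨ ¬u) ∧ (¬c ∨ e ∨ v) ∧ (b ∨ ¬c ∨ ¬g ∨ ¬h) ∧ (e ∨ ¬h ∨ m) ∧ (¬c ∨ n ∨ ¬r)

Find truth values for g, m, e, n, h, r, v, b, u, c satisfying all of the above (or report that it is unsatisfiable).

Case h = True:
  (¬h ∨ ¬v) forces v = False.
  Clause (v) is falsified — contradiction.
Case h = False:
  Clause (h) is falsified — contradiction.
Both cases fail, so the formula is unsatisfiable.

The formula is unsatisfiable.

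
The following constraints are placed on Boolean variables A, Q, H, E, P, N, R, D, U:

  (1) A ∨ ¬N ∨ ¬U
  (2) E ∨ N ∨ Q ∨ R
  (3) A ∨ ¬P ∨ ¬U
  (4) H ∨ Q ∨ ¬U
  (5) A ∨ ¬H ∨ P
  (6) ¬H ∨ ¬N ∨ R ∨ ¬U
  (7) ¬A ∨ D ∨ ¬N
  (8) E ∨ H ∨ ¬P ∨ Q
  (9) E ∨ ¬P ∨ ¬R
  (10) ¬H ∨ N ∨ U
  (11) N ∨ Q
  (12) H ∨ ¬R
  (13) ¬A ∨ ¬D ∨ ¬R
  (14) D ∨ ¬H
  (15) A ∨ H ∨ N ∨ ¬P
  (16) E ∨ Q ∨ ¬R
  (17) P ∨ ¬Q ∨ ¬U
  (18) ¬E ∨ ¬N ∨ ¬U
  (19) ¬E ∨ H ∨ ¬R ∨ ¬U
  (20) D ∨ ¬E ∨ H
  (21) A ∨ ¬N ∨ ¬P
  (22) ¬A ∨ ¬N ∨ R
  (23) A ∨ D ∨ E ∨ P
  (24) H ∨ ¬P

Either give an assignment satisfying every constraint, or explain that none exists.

A=T, Q=T, H=F, E=F, P=F, N=F, R=F, D=F, U=F

Set A = True.
Try Q = False:
  (N ∨ Q) forces N = True.
  (¬A ∨ D ∨ ¬N) forces D = True.
  (¬A ∨ ¬D ∨ ¬R) forces R = False.
  clause (¬A ∨ ¬N ∨ R) is falsified — backtrack.
So Q = True.
Set H = False.
  then (H ∨ ¬R) forces R = False.
  then (¬A ∨ ¬N ∨ R) forces N = False.
  then (H ∨ ¬P) forces P = False.
  then (P ∨ ¬Q ∨ ¬U) forces U = False.
Set E = False.
Set D = False.
All clauses satisfied.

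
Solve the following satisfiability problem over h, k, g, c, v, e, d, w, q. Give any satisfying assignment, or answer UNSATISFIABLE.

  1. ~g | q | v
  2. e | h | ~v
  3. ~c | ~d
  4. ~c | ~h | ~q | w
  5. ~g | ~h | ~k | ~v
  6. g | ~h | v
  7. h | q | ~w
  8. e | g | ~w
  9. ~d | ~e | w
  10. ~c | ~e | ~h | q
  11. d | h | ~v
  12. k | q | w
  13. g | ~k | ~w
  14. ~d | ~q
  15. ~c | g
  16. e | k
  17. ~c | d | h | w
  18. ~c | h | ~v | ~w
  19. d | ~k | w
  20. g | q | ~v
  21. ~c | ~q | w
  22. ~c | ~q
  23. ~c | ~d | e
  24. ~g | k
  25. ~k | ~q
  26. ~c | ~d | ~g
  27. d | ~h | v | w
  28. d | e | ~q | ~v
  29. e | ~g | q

h = True; k = False; g = False; c = False; v = True; e = True; d = False; w = False; q = True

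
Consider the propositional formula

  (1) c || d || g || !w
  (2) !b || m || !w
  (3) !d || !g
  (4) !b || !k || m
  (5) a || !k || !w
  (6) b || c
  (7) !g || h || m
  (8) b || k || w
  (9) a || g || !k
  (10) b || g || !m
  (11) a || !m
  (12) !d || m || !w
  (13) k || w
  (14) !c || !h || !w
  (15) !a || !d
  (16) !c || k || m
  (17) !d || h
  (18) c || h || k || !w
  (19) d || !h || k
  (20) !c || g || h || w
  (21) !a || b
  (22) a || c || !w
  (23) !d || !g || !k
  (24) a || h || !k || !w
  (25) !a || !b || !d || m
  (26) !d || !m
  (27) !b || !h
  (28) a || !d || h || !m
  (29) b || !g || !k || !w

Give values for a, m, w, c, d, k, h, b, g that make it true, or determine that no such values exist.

a: True; m: True; w: True; c: True; d: False; k: True; h: False; b: True; g: False

Set a = True.
  then (!a || !d) forces d = False.
  then (!a || b) forces b = True.
  then (!b || !h) forces h = False.
Set m = True.
Set w = True.
Set c = True.
Set k = True.
Set g = False.
All clauses satisfied.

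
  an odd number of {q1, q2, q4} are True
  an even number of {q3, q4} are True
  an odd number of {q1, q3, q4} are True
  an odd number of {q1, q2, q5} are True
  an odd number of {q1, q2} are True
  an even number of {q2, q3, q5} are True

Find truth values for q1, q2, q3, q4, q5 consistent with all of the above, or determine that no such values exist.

q1=T, q2=F, q3=F, q4=F, q5=F

{q1, q2, q4}: 1 true → odd ✓
{q3, q4}: 0 true → even ✓
{q1, q3, q4}: 1 true → odd ✓
{q1, q2, q5}: 1 true → odd ✓
{q1, q2}: 1 true → odd ✓
{q2, q3, q5}: 0 true → even ✓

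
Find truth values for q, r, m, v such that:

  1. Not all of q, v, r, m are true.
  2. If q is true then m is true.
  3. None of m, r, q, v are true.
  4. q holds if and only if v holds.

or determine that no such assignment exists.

q=F, r=F, m=F, v=F

  (1) {q, v, r, m}: 0/4 true — not all ✓
  (2) q=F ⇒ m: vacuous ✓
  (3) {m, r, q, v}: 0 true — none ✓
  (4) q=F, v=F — same ✓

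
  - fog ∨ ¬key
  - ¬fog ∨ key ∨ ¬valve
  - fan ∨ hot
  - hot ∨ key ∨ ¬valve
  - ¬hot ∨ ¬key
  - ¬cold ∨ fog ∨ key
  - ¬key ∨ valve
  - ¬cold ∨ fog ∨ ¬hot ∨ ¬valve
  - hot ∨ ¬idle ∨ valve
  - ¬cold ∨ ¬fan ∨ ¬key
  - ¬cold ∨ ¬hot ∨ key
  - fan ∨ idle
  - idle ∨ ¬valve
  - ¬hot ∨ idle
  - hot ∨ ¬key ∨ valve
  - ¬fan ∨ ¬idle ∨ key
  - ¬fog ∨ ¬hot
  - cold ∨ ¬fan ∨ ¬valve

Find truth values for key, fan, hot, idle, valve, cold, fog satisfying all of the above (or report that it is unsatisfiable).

Set key = False.
Set fan = True.
  then (¬fan ∨ ¬idle ∨ key) forces idle = False.
  then (idle ∨ ¬valve) forces valve = False.
  then (¬hot ∨ idle) forces hot = False.
Set cold = True.
  then (¬cold ∨ fog ∨ key) forces fog = True.
All clauses satisfied.

key=F; fan=T; hot=F; idle=F; valve=F; cold=T; fog=T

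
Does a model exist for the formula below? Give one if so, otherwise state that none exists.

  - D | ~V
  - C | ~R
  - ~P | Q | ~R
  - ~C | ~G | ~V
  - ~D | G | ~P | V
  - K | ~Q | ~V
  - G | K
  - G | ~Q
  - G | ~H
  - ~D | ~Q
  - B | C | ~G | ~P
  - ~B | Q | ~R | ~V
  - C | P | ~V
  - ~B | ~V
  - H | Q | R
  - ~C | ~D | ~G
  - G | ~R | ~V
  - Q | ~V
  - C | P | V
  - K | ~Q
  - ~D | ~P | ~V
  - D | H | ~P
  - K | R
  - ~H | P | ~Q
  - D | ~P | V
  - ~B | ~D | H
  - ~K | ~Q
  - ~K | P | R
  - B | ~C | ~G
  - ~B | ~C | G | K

Set G = True.
Set H = False.
Try V = True:
  (D | ~V) forces D = True.
  (~C | ~G | ~V) forces C = False.
  (C | ~R) forces R = False.
  (~D | ~Q) forces Q = False.
  clause (H | Q | R) is falsified — backtrack.
So V = False.
Try D = True:
  (~D | ~Q) forces Q = False.
  (H | Q | R) forces R = True.
  (C | ~R) forces C = True.
  clause (~C | ~D | ~G) is falsified — backtrack.
So D = False.
  then (D | H | ~P) forces P = False.
  then (C | P | V) forces C = True.
  then (B | ~C | ~G) forces B = True.
Set K = False.
  then (K | ~Q) forces Q = False.
  then (K | R) forces R = True.
All clauses satisfied.

G = True, H = False, V = False, D = False, P = False, C = True, K = False, Q = False, R = True, B = True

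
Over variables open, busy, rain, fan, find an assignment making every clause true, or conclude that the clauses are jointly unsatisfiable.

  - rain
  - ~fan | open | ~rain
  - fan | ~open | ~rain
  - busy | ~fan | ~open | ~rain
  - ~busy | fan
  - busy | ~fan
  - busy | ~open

Unit clause (rain) forces rain = True.
Set open = True.
  then (fan | ~open | ~rain) forces fan = True.
  then (busy | ~fan | ~open | ~rain) forces busy = True.
All clauses satisfied.

open: True; busy: True; rain: True; fan: True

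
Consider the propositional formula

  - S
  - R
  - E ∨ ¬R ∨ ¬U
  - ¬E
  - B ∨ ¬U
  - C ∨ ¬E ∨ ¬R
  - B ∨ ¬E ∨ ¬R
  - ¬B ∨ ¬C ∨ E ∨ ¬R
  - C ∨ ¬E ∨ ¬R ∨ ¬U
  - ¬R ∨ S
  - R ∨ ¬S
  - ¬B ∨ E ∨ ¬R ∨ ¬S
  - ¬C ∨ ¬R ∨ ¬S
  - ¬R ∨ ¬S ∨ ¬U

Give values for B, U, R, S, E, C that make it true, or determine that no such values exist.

B = False; U = False; R = True; S = True; E = False; C = False

Unit clause (S) forces S = True.
Unit clause (R) forces R = True.
Unit clause (¬E) forces E = False.
In (¬B ∨ E ∨ ¬R ∨ ¬S) only ¬B is left, so B = False.
In (¬C ∨ ¬R ∨ ¬S) only ¬C is left, so C = False.
In (¬R ∨ ¬S ∨ ¬U) only ¬U is left, so U = False.
All clauses satisfied.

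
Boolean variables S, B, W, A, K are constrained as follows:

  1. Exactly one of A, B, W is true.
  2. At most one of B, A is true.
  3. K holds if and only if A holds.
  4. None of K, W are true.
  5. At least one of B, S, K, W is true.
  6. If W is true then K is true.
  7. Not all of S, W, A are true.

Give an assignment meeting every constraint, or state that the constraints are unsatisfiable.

S = True, B = True, W = False, A = False, K = False

  (1) {A, B, W}: 1 true — exactly one ✓
  (2) {B, A}: 1 true — at most one ✓
  (3) K=F, A=F — same ✓
  (4) {K, W}: 0 true — none ✓
  (5) {B, S, K, W}: 2 true — at least one ✓
  (6) W=F ⇒ K: vacuous ✓
  (7) {S, W, A}: 1/3 true — not all ✓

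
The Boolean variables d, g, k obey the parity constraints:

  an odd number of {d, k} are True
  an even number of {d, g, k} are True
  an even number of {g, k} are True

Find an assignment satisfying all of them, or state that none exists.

d = False, g = True, k = True

{d, k}: 1 true → odd ✓
{d, g, k}: 2 true → even ✓
{g, k}: 2 true → even ✓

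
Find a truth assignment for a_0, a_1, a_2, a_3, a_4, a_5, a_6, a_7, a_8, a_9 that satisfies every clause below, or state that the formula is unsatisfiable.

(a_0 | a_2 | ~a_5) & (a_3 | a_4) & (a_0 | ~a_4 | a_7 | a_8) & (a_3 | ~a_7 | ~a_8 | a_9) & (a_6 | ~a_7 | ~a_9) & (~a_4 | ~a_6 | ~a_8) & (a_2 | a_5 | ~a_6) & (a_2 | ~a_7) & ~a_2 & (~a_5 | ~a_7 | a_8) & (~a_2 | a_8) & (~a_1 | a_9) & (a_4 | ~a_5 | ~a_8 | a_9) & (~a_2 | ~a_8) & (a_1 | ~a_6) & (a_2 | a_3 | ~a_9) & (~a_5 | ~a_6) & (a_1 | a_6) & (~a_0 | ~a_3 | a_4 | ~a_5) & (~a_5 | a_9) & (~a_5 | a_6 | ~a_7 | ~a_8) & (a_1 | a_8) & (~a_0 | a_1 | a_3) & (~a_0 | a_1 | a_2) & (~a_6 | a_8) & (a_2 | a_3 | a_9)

Unit clause (~a_2) forces a_2 = False.
In (a_2 | ~a_7) only ~a_7 is left, so a_7 = False.
Set a_0 = False.
  then (a_0 | a_2 | ~a_5) forces a_5 = False.
  then (a_2 | a_5 | ~a_6) forces a_6 = False.
  then (a_1 | a_6) forces a_1 = True.
  then (~a_1 | a_9) forces a_9 = True.
  then (a_2 | a_3 | ~a_9) forces a_3 = True.
Set a_4 = False.
Set a_8 = False.
All clauses satisfied.

a_0 = False, a_1 = True, a_2 = False, a_3 = True, a_4 = False, a_5 = False, a_6 = False, a_7 = False, a_8 = False, a_9 = True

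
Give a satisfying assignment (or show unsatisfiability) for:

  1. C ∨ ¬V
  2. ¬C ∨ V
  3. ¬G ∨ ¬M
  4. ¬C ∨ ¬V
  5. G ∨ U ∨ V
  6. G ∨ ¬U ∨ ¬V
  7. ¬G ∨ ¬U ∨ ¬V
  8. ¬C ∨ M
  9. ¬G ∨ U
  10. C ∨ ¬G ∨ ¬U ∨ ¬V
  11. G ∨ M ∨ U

G = False, C = False, V = False, U = True, M = True

Set G = False.
Set C = False.
  then (C ∨ ¬V) forces V = False.
  then (G ∨ U ∨ V) forces U = True.
Set M = True.
All clauses satisfied.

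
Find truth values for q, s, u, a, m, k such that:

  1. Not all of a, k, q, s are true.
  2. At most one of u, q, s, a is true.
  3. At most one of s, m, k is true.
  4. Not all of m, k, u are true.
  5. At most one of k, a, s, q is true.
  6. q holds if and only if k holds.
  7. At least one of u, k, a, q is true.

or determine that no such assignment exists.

q: False, s: False, u: False, a: True, m: True, k: False

  (1) {a, k, q, s}: 1/4 true — not all ✓
  (2) {u, q, s, a}: 1 true — at most one ✓
  (3) {s, m, k}: 1 true — at most one ✓
  (4) {m, k, u}: 1/3 true — not all ✓
  (5) {k, a, s, q}: 1 true — at most one ✓
  (6) q=F, k=F — same ✓
  (7) {u, k, a, q}: 1 true — at least one ✓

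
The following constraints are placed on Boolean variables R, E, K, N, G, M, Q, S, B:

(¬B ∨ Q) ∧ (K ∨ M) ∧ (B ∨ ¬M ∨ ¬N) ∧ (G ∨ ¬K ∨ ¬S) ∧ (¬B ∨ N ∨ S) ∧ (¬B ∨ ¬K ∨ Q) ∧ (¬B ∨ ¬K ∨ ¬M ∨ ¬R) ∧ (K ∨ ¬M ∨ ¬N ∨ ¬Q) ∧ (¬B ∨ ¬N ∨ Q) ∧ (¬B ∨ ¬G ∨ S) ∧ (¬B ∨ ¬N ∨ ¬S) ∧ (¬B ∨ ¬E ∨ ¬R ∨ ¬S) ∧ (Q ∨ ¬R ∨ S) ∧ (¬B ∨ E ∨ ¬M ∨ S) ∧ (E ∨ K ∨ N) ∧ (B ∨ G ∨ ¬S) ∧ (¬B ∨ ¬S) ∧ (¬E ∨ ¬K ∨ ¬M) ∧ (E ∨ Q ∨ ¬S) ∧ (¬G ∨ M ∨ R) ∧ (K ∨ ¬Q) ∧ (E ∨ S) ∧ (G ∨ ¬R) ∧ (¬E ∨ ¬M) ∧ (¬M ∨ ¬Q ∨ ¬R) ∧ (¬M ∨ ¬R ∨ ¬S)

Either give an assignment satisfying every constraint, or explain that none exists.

Set R = True.
  then (G ∨ ¬R) forces G = True.
Set E = True.
  then (¬E ∨ ¬M) forces M = False.
  then (K ∨ M) forces K = True.
Set N = True.
Set Q = True.
Set S = False.
  then (¬B ∨ ¬G ∨ S) forces B = False.
All clauses satisfied.

R: True; E: True; K: True; N: True; G: True; M: False; Q: True; S: False; B: False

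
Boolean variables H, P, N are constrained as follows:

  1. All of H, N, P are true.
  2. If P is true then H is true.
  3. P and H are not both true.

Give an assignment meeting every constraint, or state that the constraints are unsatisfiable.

Unsatisfiable — no assignment works.

Case P = True:
  (1) forces H = True.
  Constraint (3) is violated (P=T, H=T) — contradiction.
Case P = False:
  Constraint (1) is violated (P=F) — contradiction.
Both cases fail — unsatisfiable.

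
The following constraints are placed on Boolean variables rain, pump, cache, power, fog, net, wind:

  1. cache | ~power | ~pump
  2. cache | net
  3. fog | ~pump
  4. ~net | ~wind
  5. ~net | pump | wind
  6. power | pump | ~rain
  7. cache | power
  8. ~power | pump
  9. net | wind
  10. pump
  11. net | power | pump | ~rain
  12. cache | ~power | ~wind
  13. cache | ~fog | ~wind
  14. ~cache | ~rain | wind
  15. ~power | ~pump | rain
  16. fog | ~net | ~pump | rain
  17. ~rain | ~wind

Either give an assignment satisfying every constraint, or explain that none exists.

Unit clause (pump) forces pump = True.
In (fog | ~pump) only fog is left, so fog = True.
Try rain = True:
  (~rain | ~wind) forces wind = False.
  (net | wind) forces net = True.
  (~cache | ~rain | wind) forces cache = False.
  (cache | ~power | ~pump) forces power = False.
  clause (cache | power) is falsified — backtrack.
So rain = False.
  then (~power | ~pump | rain) forces power = False.
  then (cache | power) forces cache = True.
Set net = False.
  then (net | wind) forces wind = True.
All clauses satisfied.

rain: False, pump: True, cache: True, power: False, fog: True, net: False, wind: True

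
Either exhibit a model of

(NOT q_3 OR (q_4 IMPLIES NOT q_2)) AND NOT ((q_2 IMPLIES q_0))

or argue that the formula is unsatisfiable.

q_0 = False, q_2 = True, q_3 = True, q_4 = False

  NOT q_3 OR (q_4 IMPLIES NOT q_2) = True
    NOT q_3 = False
    q_4 IMPLIES NOT q_2 = True
      NOT q_2 = False
  NOT ((q_2 IMPLIES q_0)) = True
    q_2 IMPLIES q_0 = False
Both conjuncts True, so the formula holds.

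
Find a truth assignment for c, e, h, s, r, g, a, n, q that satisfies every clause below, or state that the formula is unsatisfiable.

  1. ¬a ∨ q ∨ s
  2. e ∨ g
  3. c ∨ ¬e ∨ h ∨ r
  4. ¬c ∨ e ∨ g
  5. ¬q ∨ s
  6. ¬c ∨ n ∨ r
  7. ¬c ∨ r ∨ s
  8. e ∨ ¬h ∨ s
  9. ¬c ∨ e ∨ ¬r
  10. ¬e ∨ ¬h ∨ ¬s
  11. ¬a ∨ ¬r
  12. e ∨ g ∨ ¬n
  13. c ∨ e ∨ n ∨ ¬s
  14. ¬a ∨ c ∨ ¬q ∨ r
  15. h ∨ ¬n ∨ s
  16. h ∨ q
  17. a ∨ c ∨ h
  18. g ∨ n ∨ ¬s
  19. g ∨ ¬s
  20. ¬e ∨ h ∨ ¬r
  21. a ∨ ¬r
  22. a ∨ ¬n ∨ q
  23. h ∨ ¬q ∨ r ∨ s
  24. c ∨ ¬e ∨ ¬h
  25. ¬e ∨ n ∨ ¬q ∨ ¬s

c: True, e: True, h: False, s: True, r: False, g: True, a: False, n: True, q: True

Set c = True.
Set e = True.
Try h = True:
  (¬e ∨ ¬h ∨ ¬s) forces s = False.
  (¬q ∨ s) forces q = False.
  (¬a ∨ q ∨ s) forces a = False.
  (¬c ∨ r ∨ s) forces r = True.
  clause (a ∨ ¬r) is falsified — backtrack.
So h = False.
  then (h ∨ q) forces q = True.
  then (¬e ∨ h ∨ ¬r) forces r = False.
  then (h ∨ ¬q ∨ r ∨ s) forces s = True.
  then (¬e ∨ n ∨ ¬q ∨ ¬s) forces n = True.
  then (g ∨ ¬s) forces g = True.
Set a = False.
All clauses satisfied.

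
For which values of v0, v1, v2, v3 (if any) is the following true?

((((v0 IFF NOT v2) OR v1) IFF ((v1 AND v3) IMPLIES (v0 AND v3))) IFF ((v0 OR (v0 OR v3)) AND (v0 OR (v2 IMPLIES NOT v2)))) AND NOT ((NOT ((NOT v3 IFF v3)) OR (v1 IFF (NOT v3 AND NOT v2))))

UNSATISFIABLE

The conjunct NOT ((NOT ((NOT v3 IFF v3)) OR (v1 IFF (NOT v3 AND NOT v2)))) is unsatisfiable on its own:
  v1=F, v2=F, v3=F: evaluates to False.
  v1=F, v2=F, v3=T: evaluates to False.
  v1=F, v2=T, v3=F: evaluates to False.
  v1=F, v2=T, v3=T: evaluates to False.
  v1=T, v2=F, v3=F: evaluates to False.
  v1=T, v2=F, v3=T: evaluates to False.
  v1=T, v2=T, v3=F: evaluates to False.
  v1=T, v2=T, v3=T: evaluates to False.
So the whole conjunction is unsatisfiable.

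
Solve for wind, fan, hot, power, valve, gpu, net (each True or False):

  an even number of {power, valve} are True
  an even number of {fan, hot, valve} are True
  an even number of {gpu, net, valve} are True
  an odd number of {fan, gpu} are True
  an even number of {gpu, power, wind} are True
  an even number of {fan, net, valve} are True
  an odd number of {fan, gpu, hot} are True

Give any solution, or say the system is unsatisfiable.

The formula is unsatisfiable.

Adding constraints 3, 4, 6 mod 2: every variable appears an even number of times on the left, so the left side is 0.
But the right sides sum to 1 (mod 2). 0 ≠ 1 — the system is inconsistent.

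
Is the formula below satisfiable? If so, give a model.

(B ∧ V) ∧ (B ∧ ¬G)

G = False; B = True; V = True

  B ∧ V = True
  B ∧ ¬G = True
    ¬G = True
Both conjuncts True, so the formula holds.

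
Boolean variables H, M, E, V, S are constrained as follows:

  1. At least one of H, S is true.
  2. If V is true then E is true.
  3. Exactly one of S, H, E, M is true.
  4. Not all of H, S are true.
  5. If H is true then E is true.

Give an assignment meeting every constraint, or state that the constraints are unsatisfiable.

H = False; M = False; E = False; V = False; S = True

  (1) {H, S}: 1 true — at least one ✓
  (2) V=F ⇒ E: vacuous ✓
  (3) {S, H, E, M}: 1 true — exactly one ✓
  (4) {H, S}: 1/2 true — not all ✓
  (5) H=F ⇒ E: vacuous ✓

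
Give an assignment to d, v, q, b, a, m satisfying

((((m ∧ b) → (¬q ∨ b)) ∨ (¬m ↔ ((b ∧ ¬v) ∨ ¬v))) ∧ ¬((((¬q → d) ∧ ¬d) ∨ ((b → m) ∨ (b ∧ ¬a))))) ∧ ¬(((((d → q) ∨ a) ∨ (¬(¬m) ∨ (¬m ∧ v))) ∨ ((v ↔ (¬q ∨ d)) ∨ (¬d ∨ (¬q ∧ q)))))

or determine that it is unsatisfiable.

Case q = True: the conjunct ¬(((((d → q) ∨ a) ∨ (¬(¬m) ∨ (¬m ∧ v))) ∨ ((v ↔ (¬q ∨ d)) ∨ (¬d ∨ (¬q ∧ q))))) becomes ¬((True ∨ ((v ↔ d) ∨ ¬d))) = False.
Case q = False: the formula simplifies to ¬(((d ∧ ¬d) ∨ ((b → m) ∨ (b ∧ ¬a)))) ∧ ¬((((¬d ∨ a) ∨ (¬(¬m) ∨ (¬m ∧ v))) ∨ (v ∨ ¬d))).
  d = True: simplifies to ¬(((b → m) ∨ (b ∧ ¬a))) ∧ ¬(((a ∨ (¬(¬m) ∨ (¬m ∧ v))) ∨ v)).
    m = True: the conjunct ¬(((b → m) ∨ (b ∧ ¬a))) becomes ¬((True ∨ (b ∧ ¬a))) = False.
    m = False: simplifies to ¬((¬b ∨ (b ∧ ¬a))) ∧ ¬(((a ∨ v) ∨ v)).
      b = True: simplifies to ¬(¬a) ∧ ¬(((a ∨ v) ∨ v)).
        a = True: the conjunct ¬(((a ∨ v) ∨ v)) becomes ¬((True ∨ v)) = False.
        a = False: the conjunct ¬(¬a) becomes ¬(¬False) = False.
      b = False: the conjunct ¬((¬b ∨ (b ∧ ¬a))) becomes ¬((True ∨ False)) = False.
  d = False: the conjunct ¬((((¬d ∨ a) ∨ (¬(¬m) ∨ (¬m ∧ v))) ∨ (v ∨ ¬d))) becomes ¬((True ∨ True)) = False.
Both cases fail — unsatisfiable.

The formula is unsatisfiable.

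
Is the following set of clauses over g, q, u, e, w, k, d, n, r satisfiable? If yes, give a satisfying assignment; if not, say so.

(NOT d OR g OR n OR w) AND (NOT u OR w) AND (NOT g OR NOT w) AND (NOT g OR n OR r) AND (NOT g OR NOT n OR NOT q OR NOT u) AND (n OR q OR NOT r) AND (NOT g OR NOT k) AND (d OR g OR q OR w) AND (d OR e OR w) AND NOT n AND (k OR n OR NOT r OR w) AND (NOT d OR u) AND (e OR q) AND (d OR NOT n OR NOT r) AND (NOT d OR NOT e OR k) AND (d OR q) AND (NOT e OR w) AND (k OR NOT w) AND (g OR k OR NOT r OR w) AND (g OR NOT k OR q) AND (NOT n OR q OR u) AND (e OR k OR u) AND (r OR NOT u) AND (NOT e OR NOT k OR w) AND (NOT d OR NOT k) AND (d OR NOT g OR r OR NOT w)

Unit clause (NOT n) forces n = False.
Set g = False.
Set q = True.
Set u = False.
  then (NOT d OR u) forces d = False.
Set e = False.
  then (d OR e OR w) forces w = True.
  then (k OR NOT w) forces k = True.
Set r = True.
All clauses satisfied.

g = False; q = True; u = False; e = False; w = True; k = True; d = False; n = False; r = True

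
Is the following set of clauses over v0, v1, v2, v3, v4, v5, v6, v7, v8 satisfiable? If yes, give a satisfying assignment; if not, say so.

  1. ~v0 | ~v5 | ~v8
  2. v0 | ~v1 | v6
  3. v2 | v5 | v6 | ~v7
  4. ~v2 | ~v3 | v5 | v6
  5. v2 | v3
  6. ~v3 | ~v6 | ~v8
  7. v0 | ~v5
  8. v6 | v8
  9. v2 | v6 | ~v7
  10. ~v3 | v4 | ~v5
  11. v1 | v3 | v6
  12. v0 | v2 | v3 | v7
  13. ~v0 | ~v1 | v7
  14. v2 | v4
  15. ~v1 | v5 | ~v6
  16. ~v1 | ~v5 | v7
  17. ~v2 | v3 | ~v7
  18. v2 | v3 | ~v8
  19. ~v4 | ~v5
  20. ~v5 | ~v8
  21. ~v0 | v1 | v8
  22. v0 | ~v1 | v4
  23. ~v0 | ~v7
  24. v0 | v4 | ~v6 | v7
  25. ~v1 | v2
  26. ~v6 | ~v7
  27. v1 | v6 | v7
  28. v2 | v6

Set v0 = False.
  then (v0 | ~v5) forces v5 = False.
Try v1 = True:
  (v0 | ~v1 | v6) forces v6 = True.
  clause (~v1 | v5 | ~v6) is falsified — backtrack.
So v1 = False.
Set v2 = True.
Set v3 = True.
  then (~v2 | ~v3 | v5 | v6) forces v6 = True.
  then (~v3 | ~v6 | ~v8) forces v8 = False.
  then (~v6 | ~v7) forces v7 = False.
  then (v0 | v4 | ~v6 | v7) forces v4 = True.
All clauses satisfied.

v0: False, v1: False, v2: True, v3: True, v4: True, v5: False, v6: True, v7: False, v8: False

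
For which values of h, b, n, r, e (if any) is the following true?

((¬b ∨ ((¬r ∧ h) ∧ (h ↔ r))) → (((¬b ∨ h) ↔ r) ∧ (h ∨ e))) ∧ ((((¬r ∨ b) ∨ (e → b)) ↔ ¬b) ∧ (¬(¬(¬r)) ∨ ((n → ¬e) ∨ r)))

h: True, b: False, n: True, r: True, e: False

  (¬b ∨ ((¬r ∧ h) ∧ (h ↔ r))) → (((¬b ∨ h) ↔ r) ∧ (h ∨ e)) = True
    ¬b ∨ ((¬r ∧ h) ∧ (h ↔ r)) = True
      ¬b = True
      (¬r ∧ h) ∧ (h ↔ r) = False
        ¬r ∧ h = False
          ¬r = False
        h ↔ r = True
    ((¬b ∨ h) ↔ r) ∧ (h ∨ e) = True
      (¬b ∨ h) ↔ r = True
        ¬b ∨ h = True
          ¬b = True
      h ∨ e = True
  (((¬r ∨ b) ∨ (e → b)) ↔ ¬b) ∧ (¬(¬(¬r)) ∨ ((n → ¬e) ∨ r)) = True
    ((¬r ∨ b) ∨ (e → b)) ↔ ¬b = True
      (¬r ∨ b) ∨ (e → b) = True
        ¬r ∨ b = False
          ¬r = False
        e → b = True
      ¬b = True
    ¬(¬(¬r)) ∨ ((n → ¬e) ∨ r) = True
      ¬(¬(¬r)) = False
        ¬(¬r) = True
          ¬r = False
      (n → ¬e) ∨ r = True
        n → ¬e = True
          ¬e = True
Both conjuncts True, so the formula holds.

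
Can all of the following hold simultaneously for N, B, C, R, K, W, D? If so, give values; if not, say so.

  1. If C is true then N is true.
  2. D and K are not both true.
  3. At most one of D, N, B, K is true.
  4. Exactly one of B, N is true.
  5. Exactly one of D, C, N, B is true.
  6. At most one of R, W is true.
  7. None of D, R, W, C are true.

N = False, B = True, C = False, R = False, K = False, W = False, D = False

  (1) C=F ⇒ N: vacuous ✓
  (2) D=F, K=F — not both ✓
  (3) {D, N, B, K}: 1 true — at most one ✓
  (4) {B, N}: 1 true — exactly one ✓
  (5) {D, C, N, B}: 1 true — exactly one ✓
  (6) {R, W}: 0 true — at most one ✓
  (7) {D, R, W, C}: 0 true — none ✓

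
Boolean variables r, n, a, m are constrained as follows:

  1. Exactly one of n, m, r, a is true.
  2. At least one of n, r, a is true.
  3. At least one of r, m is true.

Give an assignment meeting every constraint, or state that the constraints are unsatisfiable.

r=T, n=F, a=F, m=F

  (1) {n, m, r, a}: 1 true — exactly one ✓
  (2) {n, r, a}: 1 true — at least one ✓
  (3) {r, m}: 1 true — at least one ✓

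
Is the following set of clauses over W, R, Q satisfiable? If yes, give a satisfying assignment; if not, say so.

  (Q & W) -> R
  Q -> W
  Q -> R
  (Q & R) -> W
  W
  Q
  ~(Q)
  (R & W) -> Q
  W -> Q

Case Q = True:
  Clause (~Q) is falsified — contradiction.
Case Q = False:
  Clause (Q) is falsified — contradiction.
Both cases fail, so the formula is unsatisfiable.

Unsatisfiable — no assignment works.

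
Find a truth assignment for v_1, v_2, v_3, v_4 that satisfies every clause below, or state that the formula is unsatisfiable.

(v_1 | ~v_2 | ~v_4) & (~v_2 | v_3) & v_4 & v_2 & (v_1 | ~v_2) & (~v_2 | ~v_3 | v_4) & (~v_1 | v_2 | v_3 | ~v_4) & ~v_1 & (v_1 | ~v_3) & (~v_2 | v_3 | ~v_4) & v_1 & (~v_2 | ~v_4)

Case v_1 = True:
  Clause (~v_1) is falsified — contradiction.
Case v_1 = False:
  Clause (v_1) is falsified — contradiction.
Both cases fail, so the formula is unsatisfiable.

Unsatisfiable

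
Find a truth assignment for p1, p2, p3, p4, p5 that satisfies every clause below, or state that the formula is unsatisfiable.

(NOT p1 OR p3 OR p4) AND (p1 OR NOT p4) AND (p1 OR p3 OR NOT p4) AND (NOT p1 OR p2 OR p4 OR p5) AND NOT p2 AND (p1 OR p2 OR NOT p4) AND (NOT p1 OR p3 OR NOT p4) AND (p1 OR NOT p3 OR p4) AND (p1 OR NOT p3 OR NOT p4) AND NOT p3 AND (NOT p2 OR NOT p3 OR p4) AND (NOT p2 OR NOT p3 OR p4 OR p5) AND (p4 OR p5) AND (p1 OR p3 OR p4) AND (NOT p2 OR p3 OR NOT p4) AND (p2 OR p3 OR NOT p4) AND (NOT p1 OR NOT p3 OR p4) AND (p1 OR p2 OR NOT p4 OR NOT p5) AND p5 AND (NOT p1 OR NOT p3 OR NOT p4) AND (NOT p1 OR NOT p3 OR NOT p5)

Case p2 = True:
  Clause (NOT p2) is falsified — contradiction.
Case p2 = False:
  (NOT p3) forces p3 = False.
  (p2 OR p3 OR NOT p4) forces p4 = False.
  (NOT p1 OR p3 OR p4) forces p1 = False.
  Clause (p1 OR p3 OR p4) is falsified — contradiction.
Both cases fail, so the formula is unsatisfiable.

No satisfying assignment exists.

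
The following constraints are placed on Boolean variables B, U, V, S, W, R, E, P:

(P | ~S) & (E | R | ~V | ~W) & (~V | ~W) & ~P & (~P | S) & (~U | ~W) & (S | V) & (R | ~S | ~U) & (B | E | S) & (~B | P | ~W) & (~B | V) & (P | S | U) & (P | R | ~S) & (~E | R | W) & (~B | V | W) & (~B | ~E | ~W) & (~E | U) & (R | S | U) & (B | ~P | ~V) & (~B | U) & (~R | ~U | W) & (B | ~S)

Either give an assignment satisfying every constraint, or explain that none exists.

B: True, U: True, V: True, S: False, W: False, R: False, E: False, P: False

Unit clause (~P) forces P = False.
In (P | ~S) only ~S is left, so S = False.
In (S | V) only V is left, so V = True.
In (P | S | U) only U is left, so U = True.
In (~V | ~W) only ~W is left, so W = False.
In (~R | ~U | W) only ~R is left, so R = False.
In (~E | R | W) only ~E is left, so E = False.
In (B | E | S) only B is left, so B = True.
All clauses satisfied.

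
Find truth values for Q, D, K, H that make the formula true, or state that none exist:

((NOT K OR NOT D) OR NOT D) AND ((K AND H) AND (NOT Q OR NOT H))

Q = False, D = False, K = True, H = True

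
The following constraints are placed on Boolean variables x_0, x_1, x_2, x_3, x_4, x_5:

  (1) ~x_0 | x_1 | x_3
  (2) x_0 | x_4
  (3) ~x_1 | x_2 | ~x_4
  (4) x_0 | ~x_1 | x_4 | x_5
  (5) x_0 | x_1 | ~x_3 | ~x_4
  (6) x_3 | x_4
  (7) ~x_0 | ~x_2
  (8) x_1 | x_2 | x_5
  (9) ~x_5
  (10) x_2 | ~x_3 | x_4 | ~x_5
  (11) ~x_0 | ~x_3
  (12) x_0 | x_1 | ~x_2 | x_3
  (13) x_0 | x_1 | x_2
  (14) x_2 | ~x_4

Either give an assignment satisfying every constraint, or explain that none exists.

Unit clause (~x_5) forces x_5 = False.
Set x_0 = False.
  then (x_0 | x_4) forces x_4 = True.
  then (x_2 | ~x_4) forces x_2 = True.
Try x_1 = False:
  (x_0 | x_1 | ~x_3 | ~x_4) forces x_3 = False.
  clause (x_0 | x_1 | ~x_2 | x_3) is falsified — backtrack.
So x_1 = True.
Set x_3 = False.
All clauses satisfied.

x_0 = False, x_1 = True, x_2 = True, x_3 = False, x_4 = True, x_5 = False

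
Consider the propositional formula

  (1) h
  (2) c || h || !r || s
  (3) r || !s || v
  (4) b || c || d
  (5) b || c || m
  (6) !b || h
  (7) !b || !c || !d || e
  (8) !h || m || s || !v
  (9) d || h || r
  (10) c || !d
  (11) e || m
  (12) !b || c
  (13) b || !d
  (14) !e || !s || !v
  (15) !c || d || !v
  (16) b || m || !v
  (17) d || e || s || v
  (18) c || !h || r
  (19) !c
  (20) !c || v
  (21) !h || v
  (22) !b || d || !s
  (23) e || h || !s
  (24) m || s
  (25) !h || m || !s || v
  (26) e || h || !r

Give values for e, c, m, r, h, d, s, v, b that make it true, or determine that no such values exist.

Case c = True:
  Clause (!c) is falsified — contradiction.
Case c = False:
  (h) forces h = True.
  (c || !d) forces d = False.
  (b || c || d) forces b = True.
  Clause (!b || c) is falsified — contradiction.
Both cases fail, so the formula is unsatisfiable.

Unsatisfiable — no assignment works.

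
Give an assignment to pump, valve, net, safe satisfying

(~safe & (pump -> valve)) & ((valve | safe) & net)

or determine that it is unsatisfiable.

pump=F; valve=T; net=T; safe=F

  ~safe & (pump -> valve) = True
    ~safe = True
    pump -> valve = True
  (valve | safe) & net = True
    valve | safe = True
Both conjuncts True, so the formula holds.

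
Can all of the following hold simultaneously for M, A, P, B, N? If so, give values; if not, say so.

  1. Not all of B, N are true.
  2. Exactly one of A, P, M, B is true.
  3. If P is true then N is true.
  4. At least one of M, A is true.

M: False, A: True, P: False, B: False, N: True

  (1) {B, N}: 1/2 true — not all ✓
  (2) {A, P, M, B}: 1 true — exactly one ✓
  (3) P=F ⇒ N: vacuous ✓
  (4) {M, A}: 1 true — at least one ✓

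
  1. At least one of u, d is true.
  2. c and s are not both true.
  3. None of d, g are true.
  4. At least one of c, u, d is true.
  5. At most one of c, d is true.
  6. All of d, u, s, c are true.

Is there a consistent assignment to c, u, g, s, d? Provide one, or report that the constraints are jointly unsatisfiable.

Unsatisfiable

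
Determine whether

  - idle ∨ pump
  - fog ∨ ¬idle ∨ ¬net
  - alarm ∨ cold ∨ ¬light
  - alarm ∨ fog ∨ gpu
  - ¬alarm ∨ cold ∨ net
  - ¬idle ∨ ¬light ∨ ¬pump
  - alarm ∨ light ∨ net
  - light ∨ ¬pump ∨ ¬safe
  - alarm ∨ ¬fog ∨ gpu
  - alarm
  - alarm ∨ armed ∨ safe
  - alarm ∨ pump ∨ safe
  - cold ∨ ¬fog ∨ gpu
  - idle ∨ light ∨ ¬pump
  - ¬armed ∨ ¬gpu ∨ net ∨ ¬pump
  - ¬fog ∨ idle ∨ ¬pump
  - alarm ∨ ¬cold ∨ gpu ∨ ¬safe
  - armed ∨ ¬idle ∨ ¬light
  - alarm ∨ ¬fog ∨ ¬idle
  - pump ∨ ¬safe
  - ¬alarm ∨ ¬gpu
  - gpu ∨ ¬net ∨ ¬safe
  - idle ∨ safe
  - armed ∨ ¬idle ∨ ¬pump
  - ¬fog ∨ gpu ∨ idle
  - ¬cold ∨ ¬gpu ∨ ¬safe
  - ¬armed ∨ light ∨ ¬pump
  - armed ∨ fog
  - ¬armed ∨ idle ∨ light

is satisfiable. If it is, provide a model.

alarm: True; cold: True; safe: False; light: False; fog: True; pump: False; net: False; armed: False; gpu: False; idle: True

Unit clause (alarm) forces alarm = True.
In (¬alarm ∨ ¬gpu) only ¬gpu is left, so gpu = False.
Set cold = True.
Set safe = False.
  then (idle ∨ safe) forces idle = True.
Set light = False.
Set fog = True.
Try pump = True:
  (armed ∨ ¬idle ∨ ¬pump) forces armed = True.
  clause (¬armed ∨ light ∨ ¬pump) is falsified — backtrack.
So pump = False.
Set net = False.
Set armed = False.
All clauses satisfied.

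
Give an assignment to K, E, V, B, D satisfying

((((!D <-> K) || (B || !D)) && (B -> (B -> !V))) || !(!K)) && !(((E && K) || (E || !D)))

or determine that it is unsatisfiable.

K: True, E: False, V: True, B: True, D: True

  (((!D <-> K) || (B || !D)) && (B -> (B -> !V))) || !(!K) = True
    ((!D <-> K) || (B || !D)) && (B -> (B -> !V)) = False
      (!D <-> K) || (B || !D) = True
        !D <-> K = False
          !D = False
        B || !D = True
          !D = False
      B -> (B -> !V) = False
        B -> !V = False
          !V = False
    !(!K) = True
      !K = False
  !(((E && K) || (E || !D))) = True
    (E && K) || (E || !D) = False
      E && K = False
      E || !D = False
        !D = False
Both conjuncts True, so the formula holds.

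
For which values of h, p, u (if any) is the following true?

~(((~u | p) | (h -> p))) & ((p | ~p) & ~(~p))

Case p = True: the conjunct ~(((~u | p) | (h -> p))) becomes ~((True | True)) = False.
Case p = False: the conjunct ~(~p) becomes ~(~False) = False.
Both cases fail — unsatisfiable.

Unsatisfiable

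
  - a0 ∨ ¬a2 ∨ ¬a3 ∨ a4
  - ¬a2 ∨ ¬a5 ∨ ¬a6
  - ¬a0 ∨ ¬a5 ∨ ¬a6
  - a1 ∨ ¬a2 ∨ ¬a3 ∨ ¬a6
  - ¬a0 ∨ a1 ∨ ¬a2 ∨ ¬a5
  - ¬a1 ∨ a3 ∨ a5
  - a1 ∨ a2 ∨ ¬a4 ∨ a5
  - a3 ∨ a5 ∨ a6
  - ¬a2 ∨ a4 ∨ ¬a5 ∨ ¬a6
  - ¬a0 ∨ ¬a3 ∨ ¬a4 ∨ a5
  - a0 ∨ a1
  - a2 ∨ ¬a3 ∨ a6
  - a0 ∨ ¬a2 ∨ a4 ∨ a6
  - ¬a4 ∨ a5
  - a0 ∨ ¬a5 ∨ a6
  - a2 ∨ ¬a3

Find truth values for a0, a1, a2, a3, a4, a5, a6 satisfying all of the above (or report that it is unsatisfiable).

a0 = False, a1 = True, a2 = False, a3 = False, a4 = True, a5 = True, a6 = True

Set a0 = False.
  then (a0 ∨ a1) forces a1 = True.
Set a2 = False.
  then (a2 ∨ ¬a3) forces a3 = False.
  then (¬a1 ∨ a3 ∨ a5) forces a5 = True.
  then (a0 ∨ ¬a5 ∨ a6) forces a6 = True.
Set a4 = True.
All clauses satisfied.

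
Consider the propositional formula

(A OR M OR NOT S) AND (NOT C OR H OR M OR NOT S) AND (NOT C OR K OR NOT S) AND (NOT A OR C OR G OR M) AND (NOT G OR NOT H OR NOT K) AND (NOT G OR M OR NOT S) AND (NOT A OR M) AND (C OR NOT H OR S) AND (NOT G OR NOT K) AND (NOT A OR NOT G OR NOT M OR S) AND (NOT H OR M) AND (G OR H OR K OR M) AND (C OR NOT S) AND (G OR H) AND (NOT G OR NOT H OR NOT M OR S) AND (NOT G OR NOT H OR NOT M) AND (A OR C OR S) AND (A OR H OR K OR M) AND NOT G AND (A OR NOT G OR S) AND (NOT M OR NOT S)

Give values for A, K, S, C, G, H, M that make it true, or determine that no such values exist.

Unit clause (NOT G) forces G = False.
In (G OR H) only H is left, so H = True.
In (NOT H OR M) only M is left, so M = True.
In (NOT M OR NOT S) only NOT S is left, so S = False.
In (C OR NOT H OR S) only C is left, so C = True.
Set A = True.
Set K = False.
All clauses satisfied.

A=T, K=F, S=F, C=T, G=F, H=T, M=T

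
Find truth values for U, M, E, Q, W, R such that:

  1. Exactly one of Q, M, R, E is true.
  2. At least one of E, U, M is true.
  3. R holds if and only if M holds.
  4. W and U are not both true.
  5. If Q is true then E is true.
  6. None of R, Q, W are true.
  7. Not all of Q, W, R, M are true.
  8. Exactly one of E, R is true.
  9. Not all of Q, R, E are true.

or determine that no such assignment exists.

U = False, M = False, E = True, Q = False, W = False, R = False

  (1) {Q, M, R, E}: 1 true — exactly one ✓
  (2) {E, U, M}: 1 true — at least one ✓
  (3) R=F, M=F — same ✓
  (4) W=F, U=F — not both ✓
  (5) Q=F ⇒ E: vacuous ✓
  (6) {R, Q, W}: 0 true — none ✓
  (7) {Q, W, R, M}: 0/4 true — not all ✓
  (8) {E, R}: 1 true — exactly one ✓
  (9) {Q, R, E}: 1/3 true — not all ✓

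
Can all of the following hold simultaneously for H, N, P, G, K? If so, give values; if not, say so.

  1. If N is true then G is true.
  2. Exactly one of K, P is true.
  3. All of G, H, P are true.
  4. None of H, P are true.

Case H = True:
  Constraint (4) is violated (H=T) — contradiction.
Case H = False:
  Constraint (3) is violated (H=F) — contradiction.
Both cases fail — unsatisfiable.

The formula is unsatisfiable.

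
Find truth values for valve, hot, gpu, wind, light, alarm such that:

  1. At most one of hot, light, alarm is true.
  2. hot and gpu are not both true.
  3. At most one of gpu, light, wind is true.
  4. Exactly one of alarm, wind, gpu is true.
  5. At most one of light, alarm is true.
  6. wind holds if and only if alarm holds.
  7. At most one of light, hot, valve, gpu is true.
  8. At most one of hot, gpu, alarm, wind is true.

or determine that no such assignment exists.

valve = False, hot = False, gpu = True, wind = False, light = False, alarm = False

  (1) {hot, light, alarm}: 0 true — at most one ✓
  (2) hot=F, gpu=T — not both ✓
  (3) {gpu, light, wind}: 1 true — at most one ✓
  (4) {alarm, wind, gpu}: 1 true — exactly one ✓
  (5) {light, alarm}: 0 true — at most one ✓
  (6) wind=F, alarm=F — same ✓
  (7) {light, hot, valve, gpu}: 1 true — at most one ✓
  (8) {hot, gpu, alarm, wind}: 1 true — at most one ✓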